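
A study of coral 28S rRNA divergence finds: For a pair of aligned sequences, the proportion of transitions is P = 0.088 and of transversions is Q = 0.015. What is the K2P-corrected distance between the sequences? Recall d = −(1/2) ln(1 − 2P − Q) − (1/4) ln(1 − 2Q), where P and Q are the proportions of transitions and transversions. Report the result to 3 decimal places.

Under the Kimura two-parameter model, d = −½ ln(1 − 2P − Q) − ¼ ln(1 − 2Q).
1 − 2P − Q = 0.809, giving −½ ln(0.809) = 0.105978.
1 − 2Q = 0.97, giving −¼ ln(0.97) = 0.007615.
d = 0.105978 + 0.007615 = 0.113593.

0.114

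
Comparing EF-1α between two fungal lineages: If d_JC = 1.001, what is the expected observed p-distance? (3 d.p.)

p = (3/4)(1 − e^(−4d/3)) = 0.75 × (1 − e^(-1.334667)) = 0.75 × (1 − 0.263246) = 0.552566.

0.553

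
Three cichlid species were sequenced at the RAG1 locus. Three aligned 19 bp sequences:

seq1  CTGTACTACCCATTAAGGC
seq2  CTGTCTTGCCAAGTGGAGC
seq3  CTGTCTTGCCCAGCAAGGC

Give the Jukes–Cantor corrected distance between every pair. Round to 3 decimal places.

seq1–seq2: 8/19 sites differ → p ≈ 0.421053, d = −0.75 ln(1 − 0.561404) = 0.618132 ≈ 0.618.
seq1–seq3: 5/19 sites differ → p ≈ 0.263158, d = −0.75 ln(1 − 0.350877) = 0.324100 ≈ 0.324.
seq2–seq3: 5/19 sites differ → p ≈ 0.263158, d = −0.75 ln(1 − 0.350877) = 0.324100 ≈ 0.324.

d(seq1,seq2) = 0.618, d(seq1,seq3) = 0.324, d(seq2,seq3) = 0.324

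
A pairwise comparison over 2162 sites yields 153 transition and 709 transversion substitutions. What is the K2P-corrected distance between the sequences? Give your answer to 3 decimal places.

P = 153/2162 ≈ 0.070768 and Q = 709/2162 ≈ 0.327937.
Under the Kimura two-parameter model, d = −½ ln(1 − 2P − Q) − ¼ ln(1 − 2Q).
1 − 2P − Q = 0.530527, giving −½ ln(0.530527) = 0.316942.
1 − 2Q = 0.344126, giving −¼ ln(0.344126) = 0.266687.
d = 0.316942 + 0.266687 = 0.583629.

0.584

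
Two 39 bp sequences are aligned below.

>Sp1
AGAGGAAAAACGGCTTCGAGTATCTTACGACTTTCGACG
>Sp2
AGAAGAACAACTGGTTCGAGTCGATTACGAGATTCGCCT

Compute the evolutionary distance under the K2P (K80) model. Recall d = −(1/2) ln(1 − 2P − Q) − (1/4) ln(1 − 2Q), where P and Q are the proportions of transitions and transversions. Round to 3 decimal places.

0.364

Of 39 sites, 1 differences are transitions and 10 are transversions, so P = 1/39 ≈ 0.025641 and Q = 10/39 ≈ 0.25641.
Under the Kimura two-parameter model, d = −½ ln(1 − 2P − Q) − ¼ ln(1 − 2Q).
1 − 2P − Q = 0.692308, giving −½ ln(0.692308) = 0.183862.
1 − 2Q = 0.48718, giving −¼ ln(0.48718) = 0.179780.
d = 0.183862 + 0.179780 = 0.363642.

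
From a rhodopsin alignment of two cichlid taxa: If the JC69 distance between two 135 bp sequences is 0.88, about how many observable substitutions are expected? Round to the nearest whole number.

Invert JC69: p = (3/4)(1 − e^(−4d/3)) = 0.75 × (1 − e^(-1.173333)) = 0.75 × (1 − 0.309334) = 0.518000.
Expected differing sites = pL ≈ 0.518000 × 135 = 69.93 ≈ 70.

70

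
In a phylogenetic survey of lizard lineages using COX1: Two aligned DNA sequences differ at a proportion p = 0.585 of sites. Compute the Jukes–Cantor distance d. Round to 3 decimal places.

1.136

d = −(3/4) ln(1 − 4p/3) = −0.75 ln(1 − 0.78) = −0.75 ln(0.22)
  = −0.75 × (-1.514128) = 1.135596 substitutions/site.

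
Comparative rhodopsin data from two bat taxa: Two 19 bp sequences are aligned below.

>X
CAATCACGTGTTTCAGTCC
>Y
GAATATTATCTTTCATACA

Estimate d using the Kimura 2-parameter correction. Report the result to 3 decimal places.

0.766

Of 19 sites, 2 differences are transitions and 7 are transversions, so P = 2/19 ≈ 0.105263 and Q = 7/19 ≈ 0.368421.
Under the Kimura two-parameter model, d = −½ ln(1 − 2P − Q) − ¼ ln(1 − 2Q).
1 − 2P − Q = 0.421053, giving −½ ln(0.421053) = 0.432498.
1 − 2Q = 0.263158, giving −¼ ln(0.263158) = 0.333750.
d = 0.432498 + 0.333750 = 0.766248.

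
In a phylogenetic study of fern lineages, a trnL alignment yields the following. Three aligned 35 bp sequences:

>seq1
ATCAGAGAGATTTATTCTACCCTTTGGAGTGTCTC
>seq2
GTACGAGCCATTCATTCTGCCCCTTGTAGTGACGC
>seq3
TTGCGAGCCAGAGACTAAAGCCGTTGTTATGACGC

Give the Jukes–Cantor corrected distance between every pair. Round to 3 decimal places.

d(seq1,seq2) = 0.407, d(seq1,seq3) = 0.868, d(seq2,seq3) = 0.513

seq1–seq2: 11/35 sites differ → p ≈ 0.314286, d = −0.75 ln(1 − 0.419048) = 0.407315 ≈ 0.407.
seq1–seq3: 18/35 sites differ → p ≈ 0.514286, d = −0.75 ln(1 − 0.685715) = 0.868091 ≈ 0.868.
seq2–seq3: 13/35 sites differ → p ≈ 0.371429, d = −0.75 ln(1 − 0.495239) = 0.512753 ≈ 0.513.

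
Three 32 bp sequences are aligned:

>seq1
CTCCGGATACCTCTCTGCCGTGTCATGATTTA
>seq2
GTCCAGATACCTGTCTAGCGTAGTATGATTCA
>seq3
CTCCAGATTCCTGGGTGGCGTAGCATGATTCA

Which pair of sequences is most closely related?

seq2 and seq3

seq1–seq2: 9/32 differ, p = 0.281, d = 0.353.
seq1–seq3: 9/32 differ, p = 0.281, d = 0.353.
seq2–seq3: 6/32 differ, p = 0.188, d = 0.216.
The smallest distance is between seq2 and seq3.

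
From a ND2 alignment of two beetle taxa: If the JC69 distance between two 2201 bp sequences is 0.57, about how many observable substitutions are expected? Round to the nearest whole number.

879

Invert JC69: p = (3/4)(1 − e^(−4d/3)) = 0.75 × (1 − e^(-0.76)) = 0.75 × (1 − 0.467666) = 0.399251.
Expected differing sites = pL ≈ 0.399251 × 2201 = 878.751451 ≈ 879.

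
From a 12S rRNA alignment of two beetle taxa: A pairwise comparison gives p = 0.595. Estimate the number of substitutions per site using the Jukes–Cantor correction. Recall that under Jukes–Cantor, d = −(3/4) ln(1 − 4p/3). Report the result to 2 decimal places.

d = −(3/4) ln(1 − 4p/3) = −0.75 ln(1 − 0.793333) = −0.75 ln(0.206667)
  = −0.75 × (-1.576646) = 1.182485 substitutions/site.

1.18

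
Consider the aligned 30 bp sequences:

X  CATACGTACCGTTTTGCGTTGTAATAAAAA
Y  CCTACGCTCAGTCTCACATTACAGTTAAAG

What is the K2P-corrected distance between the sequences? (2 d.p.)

0.74

Of 30 sites, 9 differences are transitions and 4 are transversions, so P = 9/30 = 0.3 and Q = 4/30 ≈ 0.133333.
Under the Kimura two-parameter model, d = −½ ln(1 − 2P − Q) − ¼ ln(1 − 2Q).
1 − 2P − Q = 0.266667, giving −½ ln(0.266667) = 0.660877.
1 − 2Q = 0.733334, giving −¼ ln(0.733334) = 0.077539.
d = 0.660877 + 0.077539 = 0.738416.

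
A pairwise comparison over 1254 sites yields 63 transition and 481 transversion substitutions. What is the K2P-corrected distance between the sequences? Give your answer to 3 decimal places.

0.695

P = 63/1254 ≈ 0.050239 and Q = 481/1254 ≈ 0.383573.
Under the Kimura two-parameter model, d = −½ ln(1 − 2P − Q) − ¼ ln(1 − 2Q).
1 − 2P − Q = 0.515949, giving −½ ln(0.515949) = 0.330874.
1 − 2Q = 0.232854, giving −¼ ln(0.232854) = 0.364336.
d = 0.330874 + 0.364336 = 0.695210.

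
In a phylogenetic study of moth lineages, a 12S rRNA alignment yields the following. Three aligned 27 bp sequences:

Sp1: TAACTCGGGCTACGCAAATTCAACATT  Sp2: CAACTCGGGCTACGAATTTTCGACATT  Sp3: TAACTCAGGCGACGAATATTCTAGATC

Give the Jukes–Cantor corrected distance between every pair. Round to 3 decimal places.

d(Sp1,Sp2) = 0.213, d(Sp1,Sp3) = 0.318, d(Sp2,Sp3) = 0.318

Sp1–Sp2: 5/27 sites differ → p ≈ 0.185185, d = −0.75 ln(1 − 0.246913) = 0.212681 ≈ 0.213.
Sp1–Sp3: 7/27 sites differ → p ≈ 0.259259, d = −0.75 ln(1 − 0.345679) = 0.318118 ≈ 0.318.
Sp2–Sp3: 7/27 sites differ → p ≈ 0.259259, d = −0.75 ln(1 − 0.345679) = 0.318118 ≈ 0.318.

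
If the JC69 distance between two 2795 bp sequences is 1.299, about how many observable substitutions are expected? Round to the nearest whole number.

1725

Invert JC69: p = (3/4)(1 − e^(−4d/3)) = 0.75 × (1 − e^(-1.732)) = 0.75 × (1 − 0.176930) = 0.617303.
Expected differing sites = pL ≈ 0.617303 × 2795 = 1725.361885 ≈ 1725.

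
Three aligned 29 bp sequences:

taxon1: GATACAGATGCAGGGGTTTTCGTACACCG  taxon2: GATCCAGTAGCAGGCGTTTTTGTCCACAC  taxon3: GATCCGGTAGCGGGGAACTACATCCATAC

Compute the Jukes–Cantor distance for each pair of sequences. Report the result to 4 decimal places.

d(taxon1,taxon2) = 0.3439, d(taxon1,taxon3) = 0.7739, d(taxon2,taxon3) = 0.4618

taxon1–taxon2: 8/29 sites differ → p ≈ 0.275862, d = −0.75 ln(1 − 0.367816) = 0.343931 ≈ 0.3439.
taxon1–taxon3: 14/29 sites differ → p ≈ 0.482759, d = −0.75 ln(1 − 0.643679) = 0.773942 ≈ 0.7739.
taxon2–taxon3: 10/29 sites differ → p ≈ 0.344828, d = −0.75 ln(1 − 0.459771) = 0.461822 ≈ 0.4618.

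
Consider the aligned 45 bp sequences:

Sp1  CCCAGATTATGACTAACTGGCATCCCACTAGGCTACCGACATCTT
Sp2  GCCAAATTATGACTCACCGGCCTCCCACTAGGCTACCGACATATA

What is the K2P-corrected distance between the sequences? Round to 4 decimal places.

0.1744

Of 45 sites, 2 differences are transitions and 5 are transversions, so P = 2/45 ≈ 0.044444 and Q = 5/45 ≈ 0.111111.
Under the Kimura two-parameter model, d = −½ ln(1 − 2P − Q) − ¼ ln(1 − 2Q).
1 − 2P − Q = 0.800001, giving −½ ln(0.800001) = 0.111571.
1 − 2Q = 0.777778, giving −¼ ln(0.777778) = 0.062829.
d = 0.111571 + 0.062829 = 0.174400.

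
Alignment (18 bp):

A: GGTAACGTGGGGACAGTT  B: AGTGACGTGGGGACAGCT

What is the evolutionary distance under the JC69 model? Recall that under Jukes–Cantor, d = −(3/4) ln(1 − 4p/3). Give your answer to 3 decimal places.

0.188

The sequences differ at 3 of 18 sites (1, 4, 17), so p = 3/18 ≈ 0.166667.
d = −(3/4) ln(1 − 4p/3) = −0.75 ln(1 − 0.222223) = −0.75 ln(0.777777)
  = −0.75 × (-0.251315) = 0.188486 substitutions/site.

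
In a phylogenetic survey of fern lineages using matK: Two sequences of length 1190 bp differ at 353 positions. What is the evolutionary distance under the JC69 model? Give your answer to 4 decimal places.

p = 353/1190 ≈ 0.296639.
d = −(3/4) ln(1 − 4p/3) = −0.75 ln(1 − 0.395519) = −0.75 ln(0.604481)
  = −0.75 × (-0.503385) = 0.377539 substitutions/site.

0.3775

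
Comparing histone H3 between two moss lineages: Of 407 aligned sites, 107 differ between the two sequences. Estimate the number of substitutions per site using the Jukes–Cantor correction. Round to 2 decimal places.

p = 107/407 ≈ 0.262899.
d = −(3/4) ln(1 − 4p/3) = −0.75 ln(1 − 0.350532) = −0.75 ln(0.649468)
  = −0.75 × (-0.431602) = 0.323702 substitutions/site.

0.32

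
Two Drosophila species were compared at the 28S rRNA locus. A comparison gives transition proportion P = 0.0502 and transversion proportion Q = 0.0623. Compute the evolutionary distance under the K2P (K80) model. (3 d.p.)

Under the Kimura two-parameter model, d = −½ ln(1 − 2P − Q) − ¼ ln(1 − 2Q).
1 − 2P − Q = 0.8373, giving −½ ln(0.8373) = 0.088786.
1 − 2Q = 0.8754, giving −¼ ln(0.8754) = 0.033269.
d = 0.088786 + 0.033269 = 0.122055.

0.122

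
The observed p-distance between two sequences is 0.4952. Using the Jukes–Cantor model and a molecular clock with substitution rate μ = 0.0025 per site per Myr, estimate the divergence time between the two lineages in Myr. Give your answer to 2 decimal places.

161.94

d = −(3/4) ln(1 − 4p/3) = −0.75 ln(1 − 0.660267) = −0.75 ln(0.339733)
  = −0.75 × (-1.079595) = 0.809696 substitutions/site.
Under a molecular clock d = 2μt, so t = d/(2μ) = 0.809696 / (2 × 0.0025) = 161.94 Myr.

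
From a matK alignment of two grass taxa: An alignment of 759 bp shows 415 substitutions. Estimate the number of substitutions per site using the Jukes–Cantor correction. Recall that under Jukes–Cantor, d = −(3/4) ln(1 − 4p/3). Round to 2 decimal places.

p = 415/759 ≈ 0.546772.
d = −(3/4) ln(1 − 4p/3) = −0.75 ln(1 − 0.729029) = −0.75 ln(0.270971)
  = −0.75 × (-1.305743) = 0.979307 substitutions/site.

0.98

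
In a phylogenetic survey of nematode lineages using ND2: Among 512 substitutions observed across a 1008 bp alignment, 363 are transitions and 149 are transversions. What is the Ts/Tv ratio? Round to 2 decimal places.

2.44

R = 363/149 = 2.436241… ≈ 2.44 (to 2 d.p.).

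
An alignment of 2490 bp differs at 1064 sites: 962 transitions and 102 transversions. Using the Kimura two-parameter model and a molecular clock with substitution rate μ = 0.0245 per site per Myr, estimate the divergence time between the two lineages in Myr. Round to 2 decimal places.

P = 962/2490 ≈ 0.386345 and Q = 102/2490 ≈ 0.040964.
Under the Kimura two-parameter model, d = −½ ln(1 − 2P − Q) − ¼ ln(1 − 2Q).
1 − 2P − Q = 0.186346, giving −½ ln(0.186346) = 0.840075.
1 − 2Q = 0.918072, giving −¼ ln(0.918072) = 0.021370.
d = 0.840075 + 0.021370 = 0.861445.
Under a molecular clock d = 2μt, so t = d/(2μ) = 0.861445 / (2 × 0.0245) = 17.58 Myr.

17.58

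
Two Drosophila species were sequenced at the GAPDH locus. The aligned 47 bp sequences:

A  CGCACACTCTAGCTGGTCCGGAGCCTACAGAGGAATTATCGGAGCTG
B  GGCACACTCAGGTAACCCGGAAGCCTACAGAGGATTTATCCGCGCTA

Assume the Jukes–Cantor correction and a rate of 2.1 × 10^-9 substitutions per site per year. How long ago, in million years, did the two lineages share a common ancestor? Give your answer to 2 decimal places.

The sequences differ at 14 of 47 sites, so p = 14/47 ≈ 0.297872.
d = −(3/4) ln(1 − 4p/3) = −0.75 ln(1 − 0.397163) = −0.75 ln(0.602837)
  = −0.75 × (-0.506108) = 0.379581 substitutions/site.
Under a molecular clock d = 2μt, so t = d/(2μ) = 0.379581 / (2 × 2.1 × 10^-9) = 90.38 million years.

90.38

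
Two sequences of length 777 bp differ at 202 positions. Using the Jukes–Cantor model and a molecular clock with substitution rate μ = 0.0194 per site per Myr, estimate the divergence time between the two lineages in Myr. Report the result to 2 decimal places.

p = 202/777 ≈ 0.259974.
d = −(3/4) ln(1 − 4p/3) = −0.75 ln(1 − 0.346632) = −0.75 ln(0.653368)
  = −0.75 × (-0.425615) = 0.319211 substitutions/site.
Under a molecular clock d = 2μt, so t = d/(2μ) = 0.319211 / (2 × 0.0194) = 8.23 Myr.

8.23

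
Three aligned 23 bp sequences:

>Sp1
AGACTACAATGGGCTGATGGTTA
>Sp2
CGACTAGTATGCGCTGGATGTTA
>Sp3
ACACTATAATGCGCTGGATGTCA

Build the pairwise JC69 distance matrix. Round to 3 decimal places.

d(Sp1,Sp2) = 0.390, d(Sp1,Sp3) = 0.390, d(Sp2,Sp3) = 0.257

Sp1–Sp2: 7/23 sites differ → p ≈ 0.304348, d = −0.75 ln(1 − 0.405797) = 0.390401 ≈ 0.390.
Sp1–Sp3: 7/23 sites differ → p ≈ 0.304348, d = −0.75 ln(1 − 0.405797) = 0.390401 ≈ 0.390.
Sp2–Sp3: 5/23 sites differ → p ≈ 0.217391, d = −0.75 ln(1 − 0.289855) = 0.256715 ≈ 0.257.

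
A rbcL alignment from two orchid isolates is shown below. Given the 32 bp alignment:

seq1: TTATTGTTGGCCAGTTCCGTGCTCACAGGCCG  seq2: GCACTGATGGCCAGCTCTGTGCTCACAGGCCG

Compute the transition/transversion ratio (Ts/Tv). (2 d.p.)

Transitions are A↔G and C↔T; transversions are all other mismatches.
Transitions: 4. Transversions: 2.
R = 4/2 = 2.00.

2.00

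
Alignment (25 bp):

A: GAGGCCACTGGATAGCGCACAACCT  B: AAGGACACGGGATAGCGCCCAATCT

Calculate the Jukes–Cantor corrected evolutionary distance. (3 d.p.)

The sequences differ at 5 of 25 sites (1, 5, 9, 19, 23), so p = 5/25 = 0.2.
d = −(3/4) ln(1 − 4p/3) = −0.75 ln(1 − 0.266667) = −0.75 ln(0.733333)
  = −0.75 × (-0.310155) = 0.232616 substitutions/site.

0.233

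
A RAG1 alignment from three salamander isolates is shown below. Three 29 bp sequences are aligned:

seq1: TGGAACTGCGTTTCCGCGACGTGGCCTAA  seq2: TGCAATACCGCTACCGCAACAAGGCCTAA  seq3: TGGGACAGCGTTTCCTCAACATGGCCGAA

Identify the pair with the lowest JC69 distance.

seq1 and seq3

seq1–seq2: 9/29 differ, p = 0.310, d = 0.401.
seq1–seq3: 6/29 differ, p = 0.207, d = 0.242.
seq2–seq3: 9/29 differ, p = 0.310, d = 0.401.
The smallest distance is between seq1 and seq3.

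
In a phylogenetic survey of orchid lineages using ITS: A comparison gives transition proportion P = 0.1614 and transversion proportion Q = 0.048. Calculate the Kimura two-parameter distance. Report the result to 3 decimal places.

0.257

Under the Kimura two-parameter model, d = −½ ln(1 − 2P − Q) − ¼ ln(1 − 2Q).
1 − 2P − Q = 0.6292, giving −½ ln(0.6292) = 0.231653.
1 − 2Q = 0.904, giving −¼ ln(0.904) = 0.025231.
d = 0.231653 + 0.025231 = 0.256884.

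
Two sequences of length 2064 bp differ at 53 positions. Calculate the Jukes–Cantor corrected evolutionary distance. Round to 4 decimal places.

p = 53/2064 ≈ 0.025678.
d = −(3/4) ln(1 − 4p/3) = −0.75 ln(1 − 0.034237) = −0.75 ln(0.965763)
  = −0.75 × (-0.034837) = 0.026128 substitutions/site.

0.0261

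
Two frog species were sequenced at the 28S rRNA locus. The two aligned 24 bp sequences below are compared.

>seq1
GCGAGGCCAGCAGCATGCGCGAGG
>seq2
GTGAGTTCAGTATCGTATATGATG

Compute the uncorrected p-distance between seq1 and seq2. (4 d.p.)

0.4583

The sequences differ at 11 of 24 positions.
p = 11/24 = 0.458333… ≈ 0.4583 (to 4 d.p.).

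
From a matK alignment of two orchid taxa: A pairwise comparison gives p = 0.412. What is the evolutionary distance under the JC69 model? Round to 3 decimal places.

0.598

d = −(3/4) ln(1 − 4p/3) = −0.75 ln(1 − 0.549333) = −0.75 ln(0.450667)
  = −0.75 × (-0.797027) = 0.597770 substitutions/site.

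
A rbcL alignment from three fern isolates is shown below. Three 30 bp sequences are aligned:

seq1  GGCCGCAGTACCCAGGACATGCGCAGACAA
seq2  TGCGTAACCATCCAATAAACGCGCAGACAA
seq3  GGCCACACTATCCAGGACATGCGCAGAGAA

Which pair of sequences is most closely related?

seq1–seq2: 11/30 differ, p = 0.367, d = 0.503.
seq1–seq3: 4/30 differ, p = 0.133, d = 0.147.
seq2–seq3: 10/30 differ, p = 0.333, d = 0.441.
The smallest distance is between seq1 and seq3.

seq1 and seq3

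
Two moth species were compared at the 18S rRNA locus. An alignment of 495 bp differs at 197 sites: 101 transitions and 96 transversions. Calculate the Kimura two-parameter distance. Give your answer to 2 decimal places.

P = 101/495 ≈ 0.20404 and Q = 96/495 ≈ 0.193939.
Under the Kimura two-parameter model, d = −½ ln(1 − 2P − Q) − ¼ ln(1 − 2Q).
1 − 2P − Q = 0.397981, giving −½ ln(0.397981) = 0.460676.
1 − 2Q = 0.612122, giving −¼ ln(0.612122) = 0.122706.
d = 0.460676 + 0.122706 = 0.583382.

0.58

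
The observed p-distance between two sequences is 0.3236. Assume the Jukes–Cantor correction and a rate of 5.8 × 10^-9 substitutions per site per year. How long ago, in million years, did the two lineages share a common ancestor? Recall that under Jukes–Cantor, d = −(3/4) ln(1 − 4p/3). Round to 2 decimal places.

d = −(3/4) ln(1 − 4p/3) = −0.75 ln(1 − 0.431467) = −0.75 ln(0.568533)
  = −0.75 × (-0.564696) = 0.423522 substitutions/site.
Under a molecular clock d = 2μt, so t = d/(2μ) = 0.423522 / (2 × 5.8 × 10^-9) = 36.51 million years.

36.51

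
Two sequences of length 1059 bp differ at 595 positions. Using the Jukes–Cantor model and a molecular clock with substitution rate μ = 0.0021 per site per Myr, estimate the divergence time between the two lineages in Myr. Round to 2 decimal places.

p = 595/1059 ≈ 0.561851.
d = −(3/4) ln(1 − 4p/3) = −0.75 ln(1 − 0.749135) = −0.75 ln(0.250865)
  = −0.75 × (-1.382840) = 1.037130 substitutions/site.
Under a molecular clock d = 2μt, so t = d/(2μ) = 1.037130 / (2 × 0.0021) = 246.94 Myr.

246.94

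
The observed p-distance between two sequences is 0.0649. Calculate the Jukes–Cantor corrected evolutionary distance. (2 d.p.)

d = −(3/4) ln(1 − 4p/3) = −0.75 ln(1 − 0.086533) = −0.75 ln(0.913467)
  = −0.75 × (-0.090508) = 0.067881 substitutions/site.

0.07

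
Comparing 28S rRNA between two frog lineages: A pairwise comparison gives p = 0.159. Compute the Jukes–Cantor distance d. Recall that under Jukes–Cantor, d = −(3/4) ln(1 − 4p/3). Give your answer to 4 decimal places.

0.1787

d = −(3/4) ln(1 − 4p/3) = −0.75 ln(1 − 0.212) = −0.75 ln(0.788)
  = −0.75 × (-0.238257) = 0.178693 substitutions/site.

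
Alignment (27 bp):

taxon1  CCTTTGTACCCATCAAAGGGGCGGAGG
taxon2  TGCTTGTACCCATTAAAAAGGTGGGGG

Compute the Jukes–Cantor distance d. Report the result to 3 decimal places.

The sequences differ at 8 of 27 sites (1, 2, 3, 14, 18, 19, 22, 25), so p = 8/27 ≈ 0.296296.
d = −(3/4) ln(1 − 4p/3) = −0.75 ln(1 − 0.395061) = −0.75 ln(0.604939)
  = −0.75 × (-0.502628) = 0.376971 substitutions/site.

0.377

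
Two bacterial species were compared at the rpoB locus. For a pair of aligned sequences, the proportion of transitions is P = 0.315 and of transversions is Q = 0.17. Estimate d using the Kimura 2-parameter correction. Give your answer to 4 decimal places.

Under the Kimura two-parameter model, d = −½ ln(1 − 2P − Q) − ¼ ln(1 − 2Q).
1 − 2P − Q = 0.2, giving −½ ln(0.2) = 0.804719.
1 − 2Q = 0.66, giving −¼ ln(0.66) = 0.103879.
d = 0.804719 + 0.103879 = 0.908598.

0.9086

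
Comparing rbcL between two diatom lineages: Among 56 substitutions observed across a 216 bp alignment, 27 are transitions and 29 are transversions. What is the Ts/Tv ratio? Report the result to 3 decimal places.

R = 27/29 = 0.931034… ≈ 0.931 (to 3 d.p.).

0.931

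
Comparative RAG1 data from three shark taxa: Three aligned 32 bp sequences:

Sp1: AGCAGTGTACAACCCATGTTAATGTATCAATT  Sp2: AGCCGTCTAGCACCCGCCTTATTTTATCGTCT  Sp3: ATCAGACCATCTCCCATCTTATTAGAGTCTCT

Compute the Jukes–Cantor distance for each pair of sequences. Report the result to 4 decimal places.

d(Sp1,Sp2) = 0.5199, d(Sp1,Sp3) = 0.8240, d(Sp2,Sp3) = 0.5851

Sp1–Sp2: 12/32 sites differ → p = 0.375, d = −0.75 ln(1 − 0.5) = 0.519860 ≈ 0.5199.
Sp1–Sp3: 16/32 sites differ → p = 0.5, d = −0.75 ln(1 − 0.666667) = 0.823960 ≈ 0.8240.
Sp2–Sp3: 13/32 sites differ → p = 0.40625, d = −0.75 ln(1 − 0.541667) = 0.585119 ≈ 0.5851.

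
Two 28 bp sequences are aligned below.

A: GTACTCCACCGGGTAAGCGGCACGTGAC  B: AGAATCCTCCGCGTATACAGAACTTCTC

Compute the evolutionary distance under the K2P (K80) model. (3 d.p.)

0.641

Of 28 sites, 3 differences are transitions and 9 are transversions, so P = 3/28 ≈ 0.107143 and Q = 9/28 ≈ 0.321429.
Under the Kimura two-parameter model, d = −½ ln(1 − 2P − Q) − ¼ ln(1 − 2Q).
1 − 2P − Q = 0.464285, giving −½ ln(0.464285) = 0.383628.
1 − 2Q = 0.357142, giving −¼ ln(0.357142) = 0.257405.
d = 0.383628 + 0.257405 = 0.641033.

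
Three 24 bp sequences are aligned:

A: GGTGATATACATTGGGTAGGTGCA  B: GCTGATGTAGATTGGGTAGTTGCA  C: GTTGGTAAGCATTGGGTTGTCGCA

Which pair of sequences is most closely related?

A and B

A–B: 4/24 differ, p = 0.167, d = 0.188.
A–C: 7/24 differ, p = 0.292, d = 0.369.
B–C: 8/24 differ, p = 0.333, d = 0.441.
The smallest distance is between A and B.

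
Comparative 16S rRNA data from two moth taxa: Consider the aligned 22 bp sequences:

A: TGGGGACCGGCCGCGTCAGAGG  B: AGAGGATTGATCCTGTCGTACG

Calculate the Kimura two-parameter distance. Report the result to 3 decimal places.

0.965

Of 22 sites, 7 differences are transitions and 4 are transversions, so P = 7/22 ≈ 0.318182 and Q = 4/22 ≈ 0.181818.
Under the Kimura two-parameter model, d = −½ ln(1 − 2P − Q) − ¼ ln(1 − 2Q).
1 − 2P − Q = 0.181818, giving −½ ln(0.181818) = 0.852375.
1 − 2Q = 0.636364, giving −¼ ln(0.636364) = 0.112996.
d = 0.852375 + 0.112996 = 0.965371.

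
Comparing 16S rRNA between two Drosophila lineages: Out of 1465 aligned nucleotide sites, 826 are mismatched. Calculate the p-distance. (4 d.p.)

p = 826/1465 = 0.563822… ≈ 0.5638 (to 4 d.p.).

0.5638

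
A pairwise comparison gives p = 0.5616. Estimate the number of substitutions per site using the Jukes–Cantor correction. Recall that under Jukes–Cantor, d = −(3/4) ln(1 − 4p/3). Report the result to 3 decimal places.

d = −(3/4) ln(1 − 4p/3) = −0.75 ln(1 − 0.7488) = −0.75 ln(0.2512)
  = −0.75 × (-1.381506) = 1.036130 substitutions/site.

1.036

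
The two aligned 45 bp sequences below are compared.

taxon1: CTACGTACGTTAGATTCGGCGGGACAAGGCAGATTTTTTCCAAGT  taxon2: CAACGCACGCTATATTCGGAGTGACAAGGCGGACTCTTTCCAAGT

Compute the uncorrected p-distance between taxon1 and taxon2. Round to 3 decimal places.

The sequences differ at 9 of 45 positions (sites 2, 6, 10, 13, 20, 22, 31, 34, 36).
p = 9/45 = 0.200.

0.200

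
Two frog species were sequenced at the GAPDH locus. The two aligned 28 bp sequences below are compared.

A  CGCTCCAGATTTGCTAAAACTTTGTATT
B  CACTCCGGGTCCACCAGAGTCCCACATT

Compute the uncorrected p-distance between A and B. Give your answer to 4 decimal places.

0.5357

The sequences differ at 15 of 28 positions.
p = 15/28 = 0.535714… ≈ 0.5357 (to 4 d.p.).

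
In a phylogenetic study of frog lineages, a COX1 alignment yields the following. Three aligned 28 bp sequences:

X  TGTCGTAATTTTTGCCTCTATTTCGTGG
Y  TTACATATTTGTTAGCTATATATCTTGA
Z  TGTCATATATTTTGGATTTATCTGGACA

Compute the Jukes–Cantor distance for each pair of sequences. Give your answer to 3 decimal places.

d(X,Y) = 0.556, d(X,Z) = 0.556, d(Y,Z) = 0.635

X–Y: 11/28 sites differ → p ≈ 0.392857, d = −0.75 ln(1 − 0.523809) = 0.556452 ≈ 0.556.
X–Z: 11/28 sites differ → p ≈ 0.392857, d = −0.75 ln(1 − 0.523809) = 0.556452 ≈ 0.556.
Y–Z: 12/28 sites differ → p ≈ 0.428571, d = −0.75 ln(1 − 0.571428) = 0.635472 ≈ 0.635.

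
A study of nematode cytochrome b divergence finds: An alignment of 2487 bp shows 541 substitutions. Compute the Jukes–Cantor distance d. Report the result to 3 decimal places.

p = 541/2487 ≈ 0.217531.
d = −(3/4) ln(1 − 4p/3) = −0.75 ln(1 − 0.290041) = −0.75 ln(0.709959)
  = −0.75 × (-0.342548) = 0.256911 substitutions/site.

0.257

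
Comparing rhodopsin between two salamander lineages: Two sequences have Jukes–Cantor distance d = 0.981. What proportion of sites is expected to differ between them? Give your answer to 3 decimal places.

p = (3/4)(1 − e^(−4d/3)) = 0.75 × (1 − e^(-1.308)) = 0.75 × (1 − 0.270360) = 0.547230.

0.547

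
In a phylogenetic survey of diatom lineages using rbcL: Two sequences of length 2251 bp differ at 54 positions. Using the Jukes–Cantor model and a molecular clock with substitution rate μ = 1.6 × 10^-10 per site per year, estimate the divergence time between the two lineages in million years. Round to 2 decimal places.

76.19

p = 54/2251 ≈ 0.023989.
d = −(3/4) ln(1 − 4p/3) = −0.75 ln(1 − 0.031985) = −0.75 ln(0.968015)
  = −0.75 × (-0.032508) = 0.024381 substitutions/site.
Under a molecular clock d = 2μt, so t = d/(2μ) = 0.024381 / (2 × 1.6 × 10^-10) = 76.19 million years.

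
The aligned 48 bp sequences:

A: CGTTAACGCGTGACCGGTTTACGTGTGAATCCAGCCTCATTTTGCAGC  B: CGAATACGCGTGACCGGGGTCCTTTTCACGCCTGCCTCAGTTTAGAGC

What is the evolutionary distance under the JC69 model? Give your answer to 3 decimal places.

The sequences differ at 15 of 48 sites, so p = 15/48 = 0.3125.
d = −(3/4) ln(1 − 4p/3) = −0.75 ln(1 − 0.416667) = −0.75 ln(0.583333)
  = −0.75 × (-0.538997) = 0.404248 substitutions/site.

0.404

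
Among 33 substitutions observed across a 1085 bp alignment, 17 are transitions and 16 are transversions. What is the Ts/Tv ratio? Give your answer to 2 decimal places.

R = 17/16 = 1.0625 ≈ 1.06 (to 2 d.p.).

1.06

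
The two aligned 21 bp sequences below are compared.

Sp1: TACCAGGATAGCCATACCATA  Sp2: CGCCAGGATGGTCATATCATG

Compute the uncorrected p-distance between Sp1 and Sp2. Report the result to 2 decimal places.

The sequences differ at 6 of 21 positions (sites 1, 2, 10, 12, 17, 21).
p = 6/21 = 0.285714… ≈ 0.29 (to 2 d.p.).

0.29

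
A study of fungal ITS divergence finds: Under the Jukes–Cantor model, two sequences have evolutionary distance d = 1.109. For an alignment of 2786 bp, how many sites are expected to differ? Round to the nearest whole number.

1613

Invert JC69: p = (3/4)(1 − e^(−4d/3)) = 0.75 × (1 − e^(-1.478667)) = 0.75 × (1 − 0.227941) = 0.579044.
Expected differing sites = pL ≈ 0.579044 × 2786 = 1613.216584 ≈ 1613.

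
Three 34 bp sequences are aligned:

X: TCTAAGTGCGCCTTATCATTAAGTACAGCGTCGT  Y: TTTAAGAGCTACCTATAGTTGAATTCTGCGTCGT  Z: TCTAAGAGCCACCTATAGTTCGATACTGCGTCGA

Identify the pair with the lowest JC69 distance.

Y and Z

X–Y: 11/34 differ, p = 0.324, d = 0.423.
X–Z: 11/34 differ, p = 0.324, d = 0.423.
Y–Z: 6/34 differ, p = 0.176, d = 0.201.
The smallest distance is between Y and Z.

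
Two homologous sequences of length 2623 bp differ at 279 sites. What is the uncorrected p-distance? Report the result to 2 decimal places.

0.11

p = 279/2623 = 0.106366… ≈ 0.11 (to 2 d.p.).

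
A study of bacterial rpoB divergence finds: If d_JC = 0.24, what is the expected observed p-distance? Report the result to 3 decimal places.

0.205

p = (3/4)(1 − e^(−4d/3)) = 0.75 × (1 − e^(-0.32)) = 0.75 × (1 − 0.726149) = 0.205388.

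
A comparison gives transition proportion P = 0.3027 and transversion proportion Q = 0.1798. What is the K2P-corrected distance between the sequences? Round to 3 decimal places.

Under the Kimura two-parameter model, d = −½ ln(1 − 2P − Q) − ¼ ln(1 − 2Q).
1 − 2P − Q = 0.2148, giving −½ ln(0.2148) = 0.769024.
1 − 2Q = 0.6404, giving −¼ ln(0.6404) = 0.111416.
d = 0.769024 + 0.111416 = 0.880440.

0.880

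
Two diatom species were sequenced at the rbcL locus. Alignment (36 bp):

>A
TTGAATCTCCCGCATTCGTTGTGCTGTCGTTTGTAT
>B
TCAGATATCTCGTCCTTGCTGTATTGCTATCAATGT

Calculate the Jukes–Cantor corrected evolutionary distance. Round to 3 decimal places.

0.912

The sequences differ at 19 of 36 sites, so p = 19/36 ≈ 0.527778.
d = −(3/4) ln(1 − 4p/3) = −0.75 ln(1 − 0.703704) = −0.75 ln(0.296296)
  = −0.75 × (-1.216396) = 0.912297 substitutions/site.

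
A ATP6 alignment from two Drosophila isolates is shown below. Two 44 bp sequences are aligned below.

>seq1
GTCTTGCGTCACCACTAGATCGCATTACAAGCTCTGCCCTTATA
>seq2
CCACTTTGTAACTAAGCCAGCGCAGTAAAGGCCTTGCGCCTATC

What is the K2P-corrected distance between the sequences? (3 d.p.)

0.762

Of 44 sites, 8 differences are transitions and 13 are transversions, so P = 8/44 ≈ 0.181818 and Q = 13/44 ≈ 0.295455.
Under the Kimura two-parameter model, d = −½ ln(1 − 2P − Q) − ¼ ln(1 − 2Q).
1 − 2P − Q = 0.340909, giving −½ ln(0.340909) = 0.538070.
1 − 2Q = 0.40909, giving −¼ ln(0.40909) = 0.223455.
d = 0.538070 + 0.223455 = 0.761525.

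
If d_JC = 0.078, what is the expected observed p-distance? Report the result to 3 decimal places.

0.074

p = (3/4)(1 − e^(−4d/3)) = 0.75 × (1 − e^(-0.104)) = 0.75 × (1 − 0.901225) = 0.074081.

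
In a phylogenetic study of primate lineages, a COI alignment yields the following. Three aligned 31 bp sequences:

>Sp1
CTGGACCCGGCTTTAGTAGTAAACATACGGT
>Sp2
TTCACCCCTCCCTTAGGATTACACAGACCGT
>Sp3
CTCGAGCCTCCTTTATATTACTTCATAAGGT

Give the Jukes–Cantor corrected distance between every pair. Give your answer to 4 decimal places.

d(Sp1,Sp2) = 0.5445, d(Sp1,Sp3) = 0.6143, d(Sp2,Sp3) = 0.7771

Sp1–Sp2: 12/31 sites differ → p ≈ 0.387097, d = −0.75 ln(1 − 0.516129) = 0.544453 ≈ 0.5445.
Sp1–Sp3: 13/31 sites differ → p ≈ 0.419355, d = −0.75 ln(1 − 0.55914) = 0.614271 ≈ 0.6143.
Sp2–Sp3: 15/31 sites differ → p ≈ 0.483871, d = −0.75 ln(1 − 0.645161) = 0.777068 ≈ 0.7771.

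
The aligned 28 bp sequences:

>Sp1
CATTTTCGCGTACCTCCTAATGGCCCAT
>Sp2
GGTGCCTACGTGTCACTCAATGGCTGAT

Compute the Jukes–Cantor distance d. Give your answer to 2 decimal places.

0.82

The sequences differ at 14 of 28 sites, so p = 14/28 = 0.5.
d = −(3/4) ln(1 − 4p/3) = −0.75 ln(1 − 0.666667) = −0.75 ln(0.333333)
  = −0.75 × (-1.098613) = 0.823960 substitutions/site.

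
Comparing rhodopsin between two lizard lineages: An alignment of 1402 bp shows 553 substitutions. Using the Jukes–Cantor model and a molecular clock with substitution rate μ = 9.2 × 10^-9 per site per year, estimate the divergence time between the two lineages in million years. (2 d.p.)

30.42

p = 553/1402 ≈ 0.394437.
d = −(3/4) ln(1 − 4p/3) = −0.75 ln(1 − 0.525916) = −0.75 ln(0.474084)
  = −0.75 × (-0.746371) = 0.559778 substitutions/site.
Under a molecular clock d = 2μt, so t = d/(2μ) = 0.559778 / (2 × 9.2 × 10^-9) = 30.42 million years.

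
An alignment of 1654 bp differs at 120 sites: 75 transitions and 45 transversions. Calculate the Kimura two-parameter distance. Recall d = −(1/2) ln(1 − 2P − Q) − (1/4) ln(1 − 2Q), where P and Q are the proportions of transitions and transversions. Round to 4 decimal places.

P = 75/1654 ≈ 0.045345 and Q = 45/1654 ≈ 0.027207.
Under the Kimura two-parameter model, d = −½ ln(1 − 2P − Q) − ¼ ln(1 − 2Q).
1 − 2P − Q = 0.882103, giving −½ ln(0.882103) = 0.062723.
1 − 2Q = 0.945586, giving −¼ ln(0.945586) = 0.013988.
d = 0.062723 + 0.013988 = 0.076711.

0.0767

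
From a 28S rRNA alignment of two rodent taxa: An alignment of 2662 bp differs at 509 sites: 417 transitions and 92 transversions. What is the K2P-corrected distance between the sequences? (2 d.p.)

P = 417/2662 ≈ 0.156649 and Q = 92/2662 ≈ 0.03456.
Under the Kimura two-parameter model, d = −½ ln(1 − 2P − Q) − ¼ ln(1 − 2Q).
1 − 2P − Q = 0.652142, giving −½ ln(0.652142) = 0.213746.
1 − 2Q = 0.93088, giving −¼ ln(0.93088) = 0.017906.
d = 0.213746 + 0.017906 = 0.231652.

0.23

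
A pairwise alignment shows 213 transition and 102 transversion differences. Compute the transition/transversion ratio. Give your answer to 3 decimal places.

R = 213/102 = 2.088235… ≈ 2.088 (to 3 d.p.).

2.088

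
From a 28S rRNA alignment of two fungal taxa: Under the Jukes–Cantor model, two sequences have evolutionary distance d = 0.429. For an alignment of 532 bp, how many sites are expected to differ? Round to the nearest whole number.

Invert JC69: p = (3/4)(1 − e^(−4d/3)) = 0.75 × (1 − e^(-0.572)) = 0.75 × (1 − 0.564396) = 0.326703.
Expected differing sites = pL ≈ 0.326703 × 532 = 173.805996 ≈ 174.

174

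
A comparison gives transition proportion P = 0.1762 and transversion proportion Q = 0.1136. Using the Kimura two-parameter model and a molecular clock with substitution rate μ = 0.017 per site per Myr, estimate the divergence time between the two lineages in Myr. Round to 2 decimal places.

11.12

Under the Kimura two-parameter model, d = −½ ln(1 − 2P − Q) − ¼ ln(1 − 2Q).
1 − 2P − Q = 0.534, giving −½ ln(0.534) = 0.313680.
1 − 2Q = 0.7728, giving −¼ ln(0.7728) = 0.064434.
d = 0.313680 + 0.064434 = 0.378114.
Under a molecular clock d = 2μt, so t = d/(2μ) = 0.378114 / (2 × 0.017) = 11.12 Myr.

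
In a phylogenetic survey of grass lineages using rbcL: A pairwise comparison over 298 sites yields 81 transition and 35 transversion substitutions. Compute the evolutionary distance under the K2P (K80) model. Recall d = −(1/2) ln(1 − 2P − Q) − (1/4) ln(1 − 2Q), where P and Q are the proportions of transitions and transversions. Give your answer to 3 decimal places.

0.608

P = 81/298 ≈ 0.271812 and Q = 35/298 ≈ 0.11745.
Under the Kimura two-parameter model, d = −½ ln(1 − 2P − Q) − ¼ ln(1 − 2Q).
1 − 2P − Q = 0.338926, giving −½ ln(0.338926) = 0.540987.
1 − 2Q = 0.7651, giving −¼ ln(0.7651) = 0.066937.
d = 0.540987 + 0.066937 = 0.607924.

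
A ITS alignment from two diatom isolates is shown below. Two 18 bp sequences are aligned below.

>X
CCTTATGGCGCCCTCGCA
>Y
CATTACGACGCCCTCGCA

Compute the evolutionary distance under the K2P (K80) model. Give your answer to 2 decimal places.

0.19

Of 18 sites, 2 differences are transitions and 1 are transversions, so P = 2/18 ≈ 0.111111 and Q = 1/18 ≈ 0.055556.
Under the Kimura two-parameter model, d = −½ ln(1 − 2P − Q) − ¼ ln(1 − 2Q).
1 − 2P − Q = 0.722222, giving −½ ln(0.722222) = 0.162711.
1 − 2Q = 0.888888, giving −¼ ln(0.888888) = 0.029446.
d = 0.162711 + 0.029446 = 0.192157.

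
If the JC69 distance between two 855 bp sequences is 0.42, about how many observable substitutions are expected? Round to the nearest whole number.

275

Invert JC69: p = (3/4)(1 − e^(−4d/3)) = 0.75 × (1 − e^(-0.56)) = 0.75 × (1 − 0.571209) = 0.321593.
Expected differing sites = pL ≈ 0.321593 × 855 = 274.962015 ≈ 275.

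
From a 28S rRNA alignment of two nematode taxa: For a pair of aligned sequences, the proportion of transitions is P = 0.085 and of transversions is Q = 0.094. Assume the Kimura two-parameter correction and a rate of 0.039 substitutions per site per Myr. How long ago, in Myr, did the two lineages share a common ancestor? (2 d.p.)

Under the Kimura two-parameter model, d = −½ ln(1 − 2P − Q) − ¼ ln(1 − 2Q).
1 − 2P − Q = 0.736, giving −½ ln(0.736) = 0.153263.
1 − 2Q = 0.812, giving −¼ ln(0.812) = 0.052064.
d = 0.153263 + 0.052064 = 0.205327.
Under a molecular clock d = 2μt, so t = d/(2μ) = 0.205327 / (2 × 0.039) = 2.63 Myr.

2.63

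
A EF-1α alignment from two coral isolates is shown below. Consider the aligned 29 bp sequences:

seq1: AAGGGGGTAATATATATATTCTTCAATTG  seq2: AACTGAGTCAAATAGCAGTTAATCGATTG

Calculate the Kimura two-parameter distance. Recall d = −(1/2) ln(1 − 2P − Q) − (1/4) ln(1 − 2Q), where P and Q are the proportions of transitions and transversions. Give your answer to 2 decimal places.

0.61

Of 29 sites, 3 differences are transitions and 9 are transversions, so P = 3/29 ≈ 0.103448 and Q = 9/29 ≈ 0.310345.
Under the Kimura two-parameter model, d = −½ ln(1 − 2P − Q) − ¼ ln(1 − 2Q).
1 − 2P − Q = 0.482759, giving −½ ln(0.482759) = 0.364119.
1 − 2Q = 0.37931, giving −¼ ln(0.37931) = 0.242350.
d = 0.364119 + 0.242350 = 0.606469.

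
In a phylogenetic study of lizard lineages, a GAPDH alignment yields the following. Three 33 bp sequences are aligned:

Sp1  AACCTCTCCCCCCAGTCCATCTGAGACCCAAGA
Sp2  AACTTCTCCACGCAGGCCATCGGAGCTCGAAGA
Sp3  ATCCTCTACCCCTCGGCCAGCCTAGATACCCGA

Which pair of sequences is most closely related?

Sp1 and Sp2

Sp1–Sp2: 8/33 differ, p = 0.242, d = 0.293.
Sp1–Sp3: 12/33 differ, p = 0.364, d = 0.497.
Sp2–Sp3: 15/33 differ, p = 0.455, d = 0.699.
The smallest distance is between Sp1 and Sp2.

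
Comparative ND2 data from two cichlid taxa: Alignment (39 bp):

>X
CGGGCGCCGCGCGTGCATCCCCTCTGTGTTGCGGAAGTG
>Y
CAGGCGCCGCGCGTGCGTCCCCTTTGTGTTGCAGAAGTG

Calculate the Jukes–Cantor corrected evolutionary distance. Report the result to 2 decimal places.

0.11

The sequences differ at 4 of 39 sites (2, 17, 24, 33), so p = 4/39 ≈ 0.102564.
d = −(3/4) ln(1 − 4p/3) = −0.75 ln(1 − 0.136752) = −0.75 ln(0.863248)
  = −0.75 × (-0.147053) = 0.110290 substitutions/site.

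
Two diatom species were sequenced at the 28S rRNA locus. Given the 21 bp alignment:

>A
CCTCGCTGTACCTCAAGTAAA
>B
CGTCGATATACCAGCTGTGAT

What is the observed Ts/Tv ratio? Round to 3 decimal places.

0.286

Transitions are A↔G and C↔T; transversions are all other mismatches.
Transitions: 2. Transversions: 7.
R = 2/7 = 0.285714… ≈ 0.286 (to 3 d.p.).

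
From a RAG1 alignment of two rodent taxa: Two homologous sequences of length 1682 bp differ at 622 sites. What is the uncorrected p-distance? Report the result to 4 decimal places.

0.3698

p = 622/1682 = 0.369797… ≈ 0.3698 (to 4 d.p.).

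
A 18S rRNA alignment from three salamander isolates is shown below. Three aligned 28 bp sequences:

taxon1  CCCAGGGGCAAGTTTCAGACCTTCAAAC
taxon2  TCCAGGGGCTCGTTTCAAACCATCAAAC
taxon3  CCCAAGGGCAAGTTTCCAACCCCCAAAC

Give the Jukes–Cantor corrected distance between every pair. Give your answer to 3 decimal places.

taxon1–taxon2: 5/28 sites differ → p ≈ 0.178571, d = −0.75 ln(1 − 0.238095) = 0.203950 ≈ 0.204.
taxon1–taxon3: 5/28 sites differ → p ≈ 0.178571, d = −0.75 ln(1 − 0.238095) = 0.203950 ≈ 0.204.
taxon2–taxon3: 7/28 sites differ → p = 0.25, d = −0.75 ln(1 − 0.333333) = 0.304098 ≈ 0.304.

d(taxon1,taxon2) = 0.204, d(taxon1,taxon3) = 0.204, d(taxon2,taxon3) = 0.304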